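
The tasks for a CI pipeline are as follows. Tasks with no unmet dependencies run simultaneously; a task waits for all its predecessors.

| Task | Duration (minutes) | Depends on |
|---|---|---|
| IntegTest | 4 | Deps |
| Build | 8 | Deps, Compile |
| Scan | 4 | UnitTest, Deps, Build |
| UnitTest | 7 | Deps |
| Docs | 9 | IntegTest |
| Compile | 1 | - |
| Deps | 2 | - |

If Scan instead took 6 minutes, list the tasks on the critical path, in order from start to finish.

Critical path before the change: Deps→IntegTest→Docs = 2+4+9 = 15 giving 15 minutes.
Scan is off the critical path — its longest chain is 14 minutes, giving 1 of slack.
Now Deps→Build→Scan = 2+8+6 = 16 is longest, so the finish becomes 16 minutes.

Deps, Build, Scan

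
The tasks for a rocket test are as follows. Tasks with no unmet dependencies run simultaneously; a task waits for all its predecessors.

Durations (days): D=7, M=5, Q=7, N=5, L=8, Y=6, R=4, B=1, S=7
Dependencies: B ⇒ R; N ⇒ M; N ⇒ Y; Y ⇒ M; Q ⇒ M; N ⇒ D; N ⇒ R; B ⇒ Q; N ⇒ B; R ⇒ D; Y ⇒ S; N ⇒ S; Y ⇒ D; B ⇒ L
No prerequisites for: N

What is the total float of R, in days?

Critical path: N→B→Q→M = 5+1+7+5 = 18, so the finish is 18 days.
Longest path through R: 17 days (earliest finish 10, latest finish 11).
Float = 18 − 17 = 1.

1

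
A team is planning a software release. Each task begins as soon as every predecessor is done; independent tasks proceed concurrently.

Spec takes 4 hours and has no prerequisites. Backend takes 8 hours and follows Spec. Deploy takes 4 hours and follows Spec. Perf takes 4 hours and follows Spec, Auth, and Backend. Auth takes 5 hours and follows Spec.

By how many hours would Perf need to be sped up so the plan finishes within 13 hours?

3

Current finish: 16 hours; target: 13.
Perf is on every critical path, so each hour cut from Perf cuts the finish by one (this holds down to a finish of 13).
Need 16 − 13 = 3 hours off Perf → Perf becomes 1 hour, finish becomes 13.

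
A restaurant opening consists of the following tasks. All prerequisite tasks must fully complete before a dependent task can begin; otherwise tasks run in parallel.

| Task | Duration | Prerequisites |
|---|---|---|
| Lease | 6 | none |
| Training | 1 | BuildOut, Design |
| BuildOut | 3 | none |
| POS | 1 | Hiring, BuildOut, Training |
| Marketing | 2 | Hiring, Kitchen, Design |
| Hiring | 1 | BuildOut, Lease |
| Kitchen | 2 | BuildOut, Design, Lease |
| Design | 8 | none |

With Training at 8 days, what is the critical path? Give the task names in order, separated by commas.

As given, the longest chain is Design→Kitchen→Marketing = 8+2+2 = 12, so the finish is 12 days.
Training is off the critical path — its longest chain is 10 days, giving 2 of slack.
The binding chain switches to Design→Training→POS = 8+8+1 = 17; finish 17 days.

Design, Training, POS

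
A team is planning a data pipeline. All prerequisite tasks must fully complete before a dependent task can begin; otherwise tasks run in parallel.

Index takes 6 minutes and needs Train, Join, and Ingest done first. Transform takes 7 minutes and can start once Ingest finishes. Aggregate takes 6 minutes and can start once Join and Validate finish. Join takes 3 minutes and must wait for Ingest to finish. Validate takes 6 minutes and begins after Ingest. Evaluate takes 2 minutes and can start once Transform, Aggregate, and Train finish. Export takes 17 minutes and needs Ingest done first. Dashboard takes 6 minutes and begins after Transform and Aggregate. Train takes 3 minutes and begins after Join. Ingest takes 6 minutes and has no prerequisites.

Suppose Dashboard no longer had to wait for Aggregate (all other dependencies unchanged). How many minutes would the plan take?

With the dependency in place, Ingest→Validate→Aggregate→Dashboard = 6+6+6+6 = 24 sets the finish at 24 minutes.
Without Aggregate→Dashboard, Dashboard's earliest start moves from 18 to 13.
The longest chain is now Ingest→Export = 6+17 = 23, so the plan takes 23 minutes.

23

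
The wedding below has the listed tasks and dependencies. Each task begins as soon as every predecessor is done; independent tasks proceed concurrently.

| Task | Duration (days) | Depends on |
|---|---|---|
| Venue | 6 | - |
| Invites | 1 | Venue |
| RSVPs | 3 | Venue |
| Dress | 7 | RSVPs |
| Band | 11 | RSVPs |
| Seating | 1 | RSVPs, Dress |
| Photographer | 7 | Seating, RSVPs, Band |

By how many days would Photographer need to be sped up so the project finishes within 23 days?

4

Current finish: 27 days; target: 23.
Photographer is on every critical path, so each day cut from Photographer cuts the finish by one (this holds down to a finish of 21).
Need 27 − 23 = 4 days off Photographer → Photographer becomes 3 days, finish becomes 23.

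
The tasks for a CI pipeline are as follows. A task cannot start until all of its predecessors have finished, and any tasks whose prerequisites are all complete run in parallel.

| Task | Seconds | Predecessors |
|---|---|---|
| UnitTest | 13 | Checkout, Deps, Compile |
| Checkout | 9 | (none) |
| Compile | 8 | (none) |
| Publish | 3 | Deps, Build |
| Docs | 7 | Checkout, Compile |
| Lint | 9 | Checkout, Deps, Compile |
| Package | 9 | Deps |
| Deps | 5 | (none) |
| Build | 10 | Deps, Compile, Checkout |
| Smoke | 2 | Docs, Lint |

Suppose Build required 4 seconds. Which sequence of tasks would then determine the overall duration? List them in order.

Checkout, UnitTest

Critical path before the change: Checkout→Build→Publish = 9+10+3 = 22 giving 22 seconds.
Build lies on that path, so at 4 seconds the path becomes 16 seconds.
Now Checkout→UnitTest = 9+13 = 22 is longest, so the finish becomes 22 seconds.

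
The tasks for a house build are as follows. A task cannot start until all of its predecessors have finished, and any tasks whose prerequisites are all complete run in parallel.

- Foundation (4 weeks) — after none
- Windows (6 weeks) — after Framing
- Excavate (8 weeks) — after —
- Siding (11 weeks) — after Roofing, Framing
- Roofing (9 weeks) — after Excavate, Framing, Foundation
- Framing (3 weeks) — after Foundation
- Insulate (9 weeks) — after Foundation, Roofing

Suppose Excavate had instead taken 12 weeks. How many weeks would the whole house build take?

Critical path before the change: Excavate→Roofing→Siding = 8+9+11 = 28 giving 28 weeks.
Since Excavate is critical, the +4 change carries straight to that chain (now 32 weeks).
That remains the longest chain; total 32 weeks.

32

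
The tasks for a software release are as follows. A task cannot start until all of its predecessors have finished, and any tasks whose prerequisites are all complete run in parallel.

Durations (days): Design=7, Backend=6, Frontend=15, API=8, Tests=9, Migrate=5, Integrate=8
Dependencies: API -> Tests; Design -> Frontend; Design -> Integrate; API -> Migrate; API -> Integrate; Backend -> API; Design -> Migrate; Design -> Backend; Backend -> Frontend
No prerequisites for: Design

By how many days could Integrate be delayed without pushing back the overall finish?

1

Critical path: Design→Backend→API→Tests = 7+6+8+9 = 30, so the finish is 30 days.
The longest chain containing Integrate totals 29 days.
So Integrate can slip 30 − 29 = 1 day.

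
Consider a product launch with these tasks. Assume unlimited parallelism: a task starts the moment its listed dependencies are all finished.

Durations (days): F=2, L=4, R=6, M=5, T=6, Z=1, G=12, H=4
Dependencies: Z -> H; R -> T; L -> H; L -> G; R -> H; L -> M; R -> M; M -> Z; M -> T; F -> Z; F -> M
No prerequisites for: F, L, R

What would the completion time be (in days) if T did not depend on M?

With the dependency in place, R→M→T = 6+5+6 = 17 sets the finish at 17 days.
Without M→T, T's earliest start moves from 11 to 6.
The longest chain is now L→G = 4+12 = 16, so the plan takes 16 days.

16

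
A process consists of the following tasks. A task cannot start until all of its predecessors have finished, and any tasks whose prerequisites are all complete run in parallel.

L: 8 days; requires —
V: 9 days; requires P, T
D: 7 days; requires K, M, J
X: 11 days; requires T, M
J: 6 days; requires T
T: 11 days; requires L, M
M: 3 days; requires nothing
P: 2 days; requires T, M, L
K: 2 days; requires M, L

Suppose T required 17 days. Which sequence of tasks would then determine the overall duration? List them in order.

L, T, J, D

The binding path is L→T→J→D = 8+11+6+7 = 32; finish at 32 days.
T is on the critical path; changing it to 17 makes that path 38 days.
The critical path is still L→T→J→D; finish is now 38 days.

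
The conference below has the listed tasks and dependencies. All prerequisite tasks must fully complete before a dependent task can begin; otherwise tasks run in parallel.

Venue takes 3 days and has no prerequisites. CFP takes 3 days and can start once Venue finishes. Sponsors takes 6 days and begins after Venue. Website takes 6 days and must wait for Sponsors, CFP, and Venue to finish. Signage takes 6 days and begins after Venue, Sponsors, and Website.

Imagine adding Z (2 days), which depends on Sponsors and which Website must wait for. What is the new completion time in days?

Originally the plan takes 21 days.
With Z inserted, Website now waits for max(Sponsors, CFP, Venue, Z).
New critical path: Venue→Sponsors→Z→Website→Signage = 3+6+2+6+6 = 23 ⇒ 23 days.

23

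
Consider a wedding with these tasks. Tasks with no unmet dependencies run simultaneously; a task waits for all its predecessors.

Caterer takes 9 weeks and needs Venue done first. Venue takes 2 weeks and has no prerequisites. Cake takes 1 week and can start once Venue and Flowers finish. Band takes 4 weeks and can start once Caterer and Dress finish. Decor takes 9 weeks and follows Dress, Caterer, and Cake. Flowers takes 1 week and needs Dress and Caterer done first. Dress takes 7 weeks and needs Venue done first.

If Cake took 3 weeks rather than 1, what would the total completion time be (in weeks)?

Actual critical path: Venue→Caterer→Flowers→Cake→Decor = 2+9+1+1+9 = 22 ⇒ 22 weeks.
Cake is on the critical path; changing it to 3 makes that path 24 weeks.
The critical path is still Venue→Caterer→Flowers→Cake→Decor; finish is now 24 weeks.

24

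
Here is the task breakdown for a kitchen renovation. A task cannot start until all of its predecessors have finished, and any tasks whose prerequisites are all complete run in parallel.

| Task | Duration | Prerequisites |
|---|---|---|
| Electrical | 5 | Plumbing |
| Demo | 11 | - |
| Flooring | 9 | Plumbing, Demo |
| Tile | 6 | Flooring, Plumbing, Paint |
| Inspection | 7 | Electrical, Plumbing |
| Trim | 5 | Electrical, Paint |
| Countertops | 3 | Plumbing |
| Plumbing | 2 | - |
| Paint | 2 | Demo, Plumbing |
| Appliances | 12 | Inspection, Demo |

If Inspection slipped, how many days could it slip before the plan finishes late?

0

Critical path: Demo→Flooring→Tile = 11+9+6 = 26, so the finish is 26 days.
Longest path through Inspection: 26 days (earliest finish 14, latest finish 14).
Float = 26 − 26 = 0.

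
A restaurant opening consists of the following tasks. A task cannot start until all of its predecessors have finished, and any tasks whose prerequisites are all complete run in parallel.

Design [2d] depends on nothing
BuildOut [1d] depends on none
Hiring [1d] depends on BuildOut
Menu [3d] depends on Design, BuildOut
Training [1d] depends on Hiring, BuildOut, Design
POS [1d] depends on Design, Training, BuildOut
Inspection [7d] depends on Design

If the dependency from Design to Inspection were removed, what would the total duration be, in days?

7

Before: longest chain Design→Inspection = 2+7 = 9, finish 9.
Without Design→Inspection, Inspection's earliest start moves from 2 to 0.
After: Inspection = 7 = 7 → 7 days.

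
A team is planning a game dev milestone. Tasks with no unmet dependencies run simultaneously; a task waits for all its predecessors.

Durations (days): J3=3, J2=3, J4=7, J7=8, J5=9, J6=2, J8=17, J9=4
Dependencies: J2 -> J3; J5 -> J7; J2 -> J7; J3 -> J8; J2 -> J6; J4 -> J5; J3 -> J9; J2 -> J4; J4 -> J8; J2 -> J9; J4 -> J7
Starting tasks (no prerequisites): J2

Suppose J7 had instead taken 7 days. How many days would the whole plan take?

Critical path before the change: J2→J4→J5→J7 = 3+7+9+8 = 27 giving 27 days.
J7 is on the critical path; changing it to 7 makes that path 26 days.
New critical path: J2→J4→J8 = 3+7+17 = 27 ⇒ 27 days.

27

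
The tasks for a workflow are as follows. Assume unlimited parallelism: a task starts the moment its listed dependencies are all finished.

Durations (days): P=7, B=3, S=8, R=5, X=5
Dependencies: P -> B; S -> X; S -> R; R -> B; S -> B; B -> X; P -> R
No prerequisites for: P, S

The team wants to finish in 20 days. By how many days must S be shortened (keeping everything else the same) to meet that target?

Current finish: 21 days; target: 20.
S is on every critical path, so each day cut from S cuts the finish by one (this holds down to a finish of 20).
Need 21 − 20 = 1 day off S → S becomes 7 days, finish becomes 20.

1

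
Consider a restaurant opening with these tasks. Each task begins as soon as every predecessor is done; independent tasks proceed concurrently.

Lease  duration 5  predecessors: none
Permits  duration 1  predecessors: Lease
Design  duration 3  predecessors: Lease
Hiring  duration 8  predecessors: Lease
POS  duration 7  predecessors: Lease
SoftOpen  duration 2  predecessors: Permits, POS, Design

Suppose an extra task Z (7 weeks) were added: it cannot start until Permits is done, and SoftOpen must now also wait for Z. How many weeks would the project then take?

Originally the project takes 14 weeks.
With Z inserted, SoftOpen now waits for max(Permits, POS, Design, Z).
New critical path: Lease→Permits→Z→SoftOpen = 5+1+7+2 = 15 ⇒ 15 weeks.

15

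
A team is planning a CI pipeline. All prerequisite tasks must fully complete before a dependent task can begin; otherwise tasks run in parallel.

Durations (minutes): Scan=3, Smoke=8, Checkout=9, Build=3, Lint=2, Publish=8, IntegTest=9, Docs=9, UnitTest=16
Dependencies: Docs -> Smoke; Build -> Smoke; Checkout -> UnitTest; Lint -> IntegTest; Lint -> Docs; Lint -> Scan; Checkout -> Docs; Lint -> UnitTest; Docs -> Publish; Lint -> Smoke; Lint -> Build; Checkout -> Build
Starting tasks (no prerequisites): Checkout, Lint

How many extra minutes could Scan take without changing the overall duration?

Critical path: Checkout→Docs→Publish = 9+9+8 = 26, so the finish is 26 minutes.
The longest chain containing Scan totals 5 minutes.
Slack of Scan = 23 − 2 = 21 minutes.

21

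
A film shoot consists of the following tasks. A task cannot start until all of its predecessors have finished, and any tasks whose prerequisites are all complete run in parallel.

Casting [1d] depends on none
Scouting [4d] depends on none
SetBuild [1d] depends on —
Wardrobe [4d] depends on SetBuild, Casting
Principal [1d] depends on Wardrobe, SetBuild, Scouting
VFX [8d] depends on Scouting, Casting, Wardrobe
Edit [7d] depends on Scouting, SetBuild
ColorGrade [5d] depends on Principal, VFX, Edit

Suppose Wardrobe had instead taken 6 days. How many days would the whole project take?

The binding path is Casting→Wardrobe→VFX→ColorGrade = 1+4+8+5 = 18; finish at 18 days.
Wardrobe is on the critical path; changing it to 6 makes that path 20 days.
The critical path is still Casting→Wardrobe→VFX→ColorGrade; finish is now 20 days.

20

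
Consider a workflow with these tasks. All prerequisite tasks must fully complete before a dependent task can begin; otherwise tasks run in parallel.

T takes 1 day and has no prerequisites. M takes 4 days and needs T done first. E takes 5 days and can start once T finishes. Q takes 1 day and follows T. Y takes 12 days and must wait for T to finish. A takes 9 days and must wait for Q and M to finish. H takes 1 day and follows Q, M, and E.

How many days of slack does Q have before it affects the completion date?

T→M→A = 1+4+9 = 14 sets the makespan at 14 days.
Longest path through Q: 11 days (earliest finish 2, latest finish 5).
So Q can slip 5 − 2 = 3 days.

3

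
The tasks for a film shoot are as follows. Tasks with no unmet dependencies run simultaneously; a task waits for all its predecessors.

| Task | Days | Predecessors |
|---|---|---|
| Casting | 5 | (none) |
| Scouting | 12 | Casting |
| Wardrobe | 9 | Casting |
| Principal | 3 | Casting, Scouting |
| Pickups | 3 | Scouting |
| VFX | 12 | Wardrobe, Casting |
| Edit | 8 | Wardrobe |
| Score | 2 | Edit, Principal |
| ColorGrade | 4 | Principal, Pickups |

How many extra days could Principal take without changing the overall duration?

2

The longest chain is Casting→Wardrobe→VFX = 5+9+12 = 26; overall finish 26 days.
Longest path through Principal: 24 days (earliest finish 20, latest finish 22).
So Principal can slip 22 − 20 = 2 days.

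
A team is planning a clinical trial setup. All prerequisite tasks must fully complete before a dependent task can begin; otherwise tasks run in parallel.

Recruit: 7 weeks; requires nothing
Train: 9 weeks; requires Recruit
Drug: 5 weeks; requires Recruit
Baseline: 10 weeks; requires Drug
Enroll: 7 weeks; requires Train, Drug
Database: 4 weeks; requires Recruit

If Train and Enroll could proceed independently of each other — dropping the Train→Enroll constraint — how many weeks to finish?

22

With the dependency in place, Recruit→Train→Enroll = 7+9+7 = 23 sets the finish at 23 weeks.
Without Train→Enroll, Enroll's earliest start moves from 16 to 12.
The longest chain is now Recruit→Drug→Baseline = 7+5+10 = 22, so the project takes 22 weeks.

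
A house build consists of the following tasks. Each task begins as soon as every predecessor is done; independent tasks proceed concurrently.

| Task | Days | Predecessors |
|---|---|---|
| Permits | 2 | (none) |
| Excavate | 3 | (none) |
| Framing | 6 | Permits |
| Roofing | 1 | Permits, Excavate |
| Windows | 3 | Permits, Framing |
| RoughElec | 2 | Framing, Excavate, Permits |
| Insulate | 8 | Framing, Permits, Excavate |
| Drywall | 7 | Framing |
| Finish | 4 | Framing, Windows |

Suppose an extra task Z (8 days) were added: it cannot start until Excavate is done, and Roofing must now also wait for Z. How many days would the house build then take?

Originally the house build takes 16 days.
With Z inserted, Roofing now waits for max(Permits, Excavate, Z).
New critical path: Permits→Framing→Insulate = 2+6+8 = 16 ⇒ 16 days.

16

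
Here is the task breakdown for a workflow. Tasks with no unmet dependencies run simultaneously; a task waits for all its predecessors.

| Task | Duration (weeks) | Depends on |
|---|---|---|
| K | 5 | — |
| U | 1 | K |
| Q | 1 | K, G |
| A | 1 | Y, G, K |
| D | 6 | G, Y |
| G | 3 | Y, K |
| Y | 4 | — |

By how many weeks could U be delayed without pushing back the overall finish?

The longest chain is K→G→D = 5+3+6 = 14; overall finish 14 weeks.
The longest chain containing U totals 6 weeks.
So U can slip 14 − 6 = 8 weeks.

8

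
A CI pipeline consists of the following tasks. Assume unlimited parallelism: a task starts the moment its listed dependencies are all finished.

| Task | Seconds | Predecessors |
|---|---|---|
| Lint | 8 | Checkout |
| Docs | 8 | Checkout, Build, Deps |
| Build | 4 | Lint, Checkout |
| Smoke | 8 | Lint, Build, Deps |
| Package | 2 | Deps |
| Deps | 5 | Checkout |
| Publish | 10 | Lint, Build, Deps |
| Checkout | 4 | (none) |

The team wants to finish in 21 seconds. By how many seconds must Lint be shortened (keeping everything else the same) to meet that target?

Current finish: 26 seconds; target: 21.
Lint is on every critical path, so each second cut from Lint cuts the finish by one (this holds down to a finish of 19).
Need 26 − 21 = 5 seconds off Lint → Lint becomes 3 seconds, finish becomes 21.

5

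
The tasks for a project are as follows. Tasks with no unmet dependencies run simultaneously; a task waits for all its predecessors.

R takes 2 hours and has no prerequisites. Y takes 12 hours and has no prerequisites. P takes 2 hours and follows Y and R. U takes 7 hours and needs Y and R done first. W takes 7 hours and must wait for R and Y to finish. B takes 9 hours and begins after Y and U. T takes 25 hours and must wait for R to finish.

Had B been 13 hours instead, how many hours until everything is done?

32

Baseline: Y→U→B = 12+7+9 = 28 → 28 hours.
B is on the critical path; changing it to 13 makes that path 32 hours.
No other chain overtakes it, so the finish is 32 hours.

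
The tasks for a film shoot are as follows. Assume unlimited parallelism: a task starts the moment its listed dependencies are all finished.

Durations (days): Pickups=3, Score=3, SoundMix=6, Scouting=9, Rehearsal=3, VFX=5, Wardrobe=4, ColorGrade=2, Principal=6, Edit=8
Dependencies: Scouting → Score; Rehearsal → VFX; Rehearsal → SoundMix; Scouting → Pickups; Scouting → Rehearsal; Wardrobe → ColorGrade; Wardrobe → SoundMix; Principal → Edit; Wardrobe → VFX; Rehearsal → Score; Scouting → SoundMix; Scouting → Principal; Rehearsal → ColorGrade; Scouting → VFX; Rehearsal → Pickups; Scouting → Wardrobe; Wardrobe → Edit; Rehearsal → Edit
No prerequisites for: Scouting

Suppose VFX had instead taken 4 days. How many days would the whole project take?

As given, the longest chain is Scouting→Principal→Edit = 9+6+8 = 23, so the finish is 23 days.
VFX has 5 days of float (longest path through it is 18).
The critical path is still Scouting→Principal→Edit; finish is now 23 days.

23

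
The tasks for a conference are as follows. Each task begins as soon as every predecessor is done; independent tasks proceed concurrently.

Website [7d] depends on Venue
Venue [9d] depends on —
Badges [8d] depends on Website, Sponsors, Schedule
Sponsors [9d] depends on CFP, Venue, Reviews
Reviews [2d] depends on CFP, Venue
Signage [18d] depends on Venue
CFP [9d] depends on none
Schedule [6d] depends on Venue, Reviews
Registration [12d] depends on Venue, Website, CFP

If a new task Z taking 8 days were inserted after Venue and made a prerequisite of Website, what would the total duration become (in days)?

36

Originally the project takes 28 days.
With Z inserted, Website now waits for max(Venue, Z).
New critical path: Venue→Z→Website→Registration = 9+8+7+12 = 36 ⇒ 36 days.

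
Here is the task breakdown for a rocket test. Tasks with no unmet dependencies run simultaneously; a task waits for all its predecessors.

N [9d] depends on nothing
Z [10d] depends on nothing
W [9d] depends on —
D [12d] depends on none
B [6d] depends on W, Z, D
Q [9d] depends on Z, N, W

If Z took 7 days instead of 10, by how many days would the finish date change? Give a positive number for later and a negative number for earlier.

-1

Actual critical path: Z→Q = 10+9 = 19 ⇒ 19 days.
Since Z is critical, the -3 change carries straight to that chain (now 16 days).
New critical path: N→Q = 9+9 = 18 ⇒ 18 days.
Change in finish: 18 − 19 = -1 days.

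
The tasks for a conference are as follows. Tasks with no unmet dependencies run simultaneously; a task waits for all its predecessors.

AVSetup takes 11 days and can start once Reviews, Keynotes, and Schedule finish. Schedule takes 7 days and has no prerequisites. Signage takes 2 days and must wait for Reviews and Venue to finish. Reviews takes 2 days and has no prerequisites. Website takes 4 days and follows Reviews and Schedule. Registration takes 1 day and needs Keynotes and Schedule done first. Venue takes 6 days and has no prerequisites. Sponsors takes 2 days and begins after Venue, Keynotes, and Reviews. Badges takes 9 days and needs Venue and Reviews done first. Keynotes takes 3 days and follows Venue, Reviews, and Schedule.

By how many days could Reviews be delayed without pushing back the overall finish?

5

Critical path: Schedule→Keynotes→AVSetup = 7+3+11 = 21, so the finish is 21 days.
Reviews finishes as early as 2 and must finish by 7.
So Reviews can slip 7 − 2 = 5 days.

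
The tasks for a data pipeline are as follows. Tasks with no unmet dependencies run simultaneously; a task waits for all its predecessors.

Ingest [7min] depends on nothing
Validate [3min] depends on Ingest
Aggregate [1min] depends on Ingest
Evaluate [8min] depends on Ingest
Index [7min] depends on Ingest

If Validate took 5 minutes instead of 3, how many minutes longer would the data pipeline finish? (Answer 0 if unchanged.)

As given, the longest chain is Ingest→Evaluate = 7+8 = 15, so the finish is 15 minutes.
Validate is off the critical path — its longest chain is 10 minutes, giving 5 of slack.
No other chain overtakes it, so the finish is 15 minutes.
Change in finish: 15 − 15 = +0 minutes.

0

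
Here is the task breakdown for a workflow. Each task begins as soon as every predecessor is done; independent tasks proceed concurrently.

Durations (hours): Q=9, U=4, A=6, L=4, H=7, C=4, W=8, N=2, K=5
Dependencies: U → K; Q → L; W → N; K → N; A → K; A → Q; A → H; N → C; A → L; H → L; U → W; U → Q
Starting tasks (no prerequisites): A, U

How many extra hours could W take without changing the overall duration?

1

Critical path: A→Q→L = 6+9+4 = 19, so the finish is 19 hours.
Longest path through W: 18 hours (earliest finish 12, latest finish 13).
Slack of W = 5 − 4 = 1 hour.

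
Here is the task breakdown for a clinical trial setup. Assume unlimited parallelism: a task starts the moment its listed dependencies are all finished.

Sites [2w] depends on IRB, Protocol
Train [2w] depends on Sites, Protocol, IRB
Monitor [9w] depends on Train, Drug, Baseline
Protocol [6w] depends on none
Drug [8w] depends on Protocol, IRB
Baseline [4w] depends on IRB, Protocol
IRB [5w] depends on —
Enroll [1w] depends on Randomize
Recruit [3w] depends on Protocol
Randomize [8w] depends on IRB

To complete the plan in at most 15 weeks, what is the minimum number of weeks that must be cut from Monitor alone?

Current finish: 23 weeks; target: 15.
Monitor is on every critical path, so each week cut from Monitor cuts the finish by one (this holds down to a finish of 15).
Need 23 − 15 = 8 weeks off Monitor → Monitor becomes 1 week, finish becomes 15.

8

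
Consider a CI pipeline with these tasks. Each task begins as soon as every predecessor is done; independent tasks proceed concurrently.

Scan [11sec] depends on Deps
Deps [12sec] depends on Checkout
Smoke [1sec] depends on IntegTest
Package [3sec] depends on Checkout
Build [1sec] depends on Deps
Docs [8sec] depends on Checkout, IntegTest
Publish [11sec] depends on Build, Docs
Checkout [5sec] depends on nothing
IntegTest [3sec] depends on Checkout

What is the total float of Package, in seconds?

21

Critical path: Checkout→Deps→Build→Publish = 5+12+1+11 = 29, so the finish is 29 seconds.
Package finishes as early as 8 and must finish by 29.
So Package can slip 29 − 8 = 21 seconds.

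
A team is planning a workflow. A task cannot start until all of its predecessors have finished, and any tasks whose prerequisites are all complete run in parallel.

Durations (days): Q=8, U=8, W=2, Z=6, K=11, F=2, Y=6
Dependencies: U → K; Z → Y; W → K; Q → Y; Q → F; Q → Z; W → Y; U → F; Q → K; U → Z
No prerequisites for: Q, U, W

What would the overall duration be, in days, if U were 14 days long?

Baseline: U→Z→Y = 8+6+6 = 20 → 20 days.
Since U is critical, the +6 change carries straight to that chain (now 26 days).
That remains the longest chain; total 26 days.

26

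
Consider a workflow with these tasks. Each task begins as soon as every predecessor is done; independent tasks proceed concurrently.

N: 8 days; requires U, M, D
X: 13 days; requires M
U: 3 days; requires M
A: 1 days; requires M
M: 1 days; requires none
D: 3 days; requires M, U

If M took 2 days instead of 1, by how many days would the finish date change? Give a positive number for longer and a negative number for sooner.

As given, the longest chain is M→U→D→N = 1+3+3+8 = 15, so the finish is 15 days.
M is on the critical path; changing it to 2 makes that path 16 days.
That remains the longest chain; total 16 days.
Change in finish: 16 − 15 = +1 days.

1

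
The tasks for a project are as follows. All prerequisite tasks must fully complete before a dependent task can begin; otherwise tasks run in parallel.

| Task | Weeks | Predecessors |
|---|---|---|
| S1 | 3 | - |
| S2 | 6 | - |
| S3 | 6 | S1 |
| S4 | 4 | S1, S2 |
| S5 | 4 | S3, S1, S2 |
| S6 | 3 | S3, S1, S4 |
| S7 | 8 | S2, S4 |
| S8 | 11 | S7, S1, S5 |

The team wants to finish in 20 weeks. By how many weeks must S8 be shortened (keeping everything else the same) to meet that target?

Current finish: 29 weeks; target: 20.
S8 is on every critical path, so each week cut from S8 cuts the finish by one (this holds down to a finish of 19).
Need 29 − 20 = 9 weeks off S8 → S8 becomes 2 weeks, finish becomes 20.

9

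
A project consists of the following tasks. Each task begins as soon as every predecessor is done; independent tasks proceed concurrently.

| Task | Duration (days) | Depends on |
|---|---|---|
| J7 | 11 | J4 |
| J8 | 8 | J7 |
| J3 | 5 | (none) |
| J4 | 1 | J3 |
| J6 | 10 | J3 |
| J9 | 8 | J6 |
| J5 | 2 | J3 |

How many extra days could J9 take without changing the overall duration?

2

J3→J4→J7→J8 = 5+1+11+8 = 25 sets the makespan at 25 days.
The longest chain containing J9 totals 23 days.
So J9 can slip 25 − 23 = 2 days.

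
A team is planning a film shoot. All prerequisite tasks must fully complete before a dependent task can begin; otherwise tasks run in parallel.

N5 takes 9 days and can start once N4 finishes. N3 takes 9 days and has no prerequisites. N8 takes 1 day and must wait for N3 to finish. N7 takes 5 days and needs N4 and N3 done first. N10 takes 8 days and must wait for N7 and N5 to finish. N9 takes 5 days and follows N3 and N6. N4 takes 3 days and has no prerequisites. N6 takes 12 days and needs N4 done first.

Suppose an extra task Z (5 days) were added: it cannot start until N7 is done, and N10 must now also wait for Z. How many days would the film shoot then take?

Originally the film shoot takes 22 days.
With Z inserted, N10 now waits for max(N7, N5, Z).
New critical path: N3→N7→Z→N10 = 9+5+5+8 = 27 ⇒ 27 days.

27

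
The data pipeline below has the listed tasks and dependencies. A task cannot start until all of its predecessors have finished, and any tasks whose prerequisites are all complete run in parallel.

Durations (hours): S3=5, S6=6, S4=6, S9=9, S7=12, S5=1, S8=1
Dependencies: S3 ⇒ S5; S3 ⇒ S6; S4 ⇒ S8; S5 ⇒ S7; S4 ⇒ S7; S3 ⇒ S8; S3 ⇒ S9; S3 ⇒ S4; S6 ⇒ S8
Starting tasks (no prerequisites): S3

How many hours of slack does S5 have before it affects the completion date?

5

S3→S4→S7 = 5+6+12 = 23 sets the makespan at 23 hours.
S5 finishes as early as 6 and must finish by 11.
Slack of S5 = 10 − 5 = 5 hours.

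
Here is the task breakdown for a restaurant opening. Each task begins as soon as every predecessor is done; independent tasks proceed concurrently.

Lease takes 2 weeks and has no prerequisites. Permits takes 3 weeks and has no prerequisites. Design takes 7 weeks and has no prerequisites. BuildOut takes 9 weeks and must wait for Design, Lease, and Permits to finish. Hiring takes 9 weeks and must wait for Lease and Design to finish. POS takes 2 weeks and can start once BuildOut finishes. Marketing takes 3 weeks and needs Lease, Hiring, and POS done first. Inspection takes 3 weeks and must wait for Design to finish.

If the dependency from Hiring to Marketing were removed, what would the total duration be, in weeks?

21

Original critical path: Design→BuildOut→POS→Marketing = 7+9+2+3 = 21 ⇒ 21 weeks.
Dropping Hiring→Marketing doesn't change Marketing's earliest start (18); another predecessor still binds.
The longest chain is now Design→BuildOut→POS→Marketing = 7+9+2+3 = 21, so the schedule takes 21 weeks.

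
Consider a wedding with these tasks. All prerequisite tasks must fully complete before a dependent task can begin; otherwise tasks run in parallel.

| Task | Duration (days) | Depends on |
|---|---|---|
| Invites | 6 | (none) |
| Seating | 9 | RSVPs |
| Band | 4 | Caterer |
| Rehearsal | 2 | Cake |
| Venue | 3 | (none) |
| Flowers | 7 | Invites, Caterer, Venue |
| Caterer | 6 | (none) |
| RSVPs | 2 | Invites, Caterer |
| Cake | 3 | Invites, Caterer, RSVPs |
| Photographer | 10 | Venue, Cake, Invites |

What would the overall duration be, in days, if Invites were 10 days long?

The binding path is Invites→RSVPs→Cake→Photographer = 6+2+3+10 = 21; finish at 21 days.
Invites lies on that path, so at 10 days the path becomes 25 days.
That remains the longest chain; total 25 days.

25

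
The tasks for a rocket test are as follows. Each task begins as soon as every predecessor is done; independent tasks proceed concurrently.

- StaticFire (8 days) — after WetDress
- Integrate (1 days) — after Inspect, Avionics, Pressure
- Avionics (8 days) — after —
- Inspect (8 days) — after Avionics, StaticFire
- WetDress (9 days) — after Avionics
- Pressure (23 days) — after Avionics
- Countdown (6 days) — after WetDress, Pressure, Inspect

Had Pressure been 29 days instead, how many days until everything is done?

Critical path before the change: Avionics→WetDress→StaticFire→Inspect→Countdown = 8+9+8+8+6 = 39 giving 39 days.
Pressure is off the critical path — its longest chain is 37 days, giving 2 of slack.
The binding chain switches to Avionics→Pressure→Countdown = 8+29+6 = 43; finish 43 days.

43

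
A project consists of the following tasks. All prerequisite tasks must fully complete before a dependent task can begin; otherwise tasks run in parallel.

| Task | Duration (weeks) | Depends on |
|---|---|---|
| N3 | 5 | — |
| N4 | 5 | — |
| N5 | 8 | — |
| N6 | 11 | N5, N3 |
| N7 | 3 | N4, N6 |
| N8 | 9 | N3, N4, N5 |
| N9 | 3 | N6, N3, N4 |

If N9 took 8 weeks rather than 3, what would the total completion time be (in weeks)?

Actual critical path: N5→N6→N9 = 8+11+3 = 22 ⇒ 22 weeks.
Since N9 is critical, the +5 change carries straight to that chain (now 27 weeks).
No other chain overtakes it, so the finish is 27 weeks.

27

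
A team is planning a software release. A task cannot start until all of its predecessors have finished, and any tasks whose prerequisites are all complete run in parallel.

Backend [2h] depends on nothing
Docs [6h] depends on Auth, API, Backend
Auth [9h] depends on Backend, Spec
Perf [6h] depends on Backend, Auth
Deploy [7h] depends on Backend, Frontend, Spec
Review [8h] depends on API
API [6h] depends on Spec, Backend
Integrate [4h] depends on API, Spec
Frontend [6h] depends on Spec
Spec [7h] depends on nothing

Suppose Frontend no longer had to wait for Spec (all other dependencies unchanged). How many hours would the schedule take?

With the dependency in place, Spec→Auth→Docs = 7+9+6 = 22 sets the finish at 22 hours.
Without Spec→Frontend, Frontend's earliest start moves from 7 to 0.
New critical path: Spec→Auth→Docs = 7+9+6 = 22 ⇒ 22 hours.

22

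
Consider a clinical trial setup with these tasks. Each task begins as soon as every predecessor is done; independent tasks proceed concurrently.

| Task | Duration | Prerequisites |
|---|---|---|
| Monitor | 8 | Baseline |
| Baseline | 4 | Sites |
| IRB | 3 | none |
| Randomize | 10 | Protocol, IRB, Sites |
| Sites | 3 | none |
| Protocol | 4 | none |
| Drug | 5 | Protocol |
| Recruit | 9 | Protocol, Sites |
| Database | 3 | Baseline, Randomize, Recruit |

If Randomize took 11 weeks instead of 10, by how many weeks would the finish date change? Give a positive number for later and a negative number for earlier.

1

Actual critical path: Protocol→Randomize→Database = 4+10+3 = 17 ⇒ 17 weeks.
Randomize lies on that path, so at 11 weeks the path becomes 18 weeks.
No other chain overtakes it, so the finish is 18 weeks.
Change in finish: 18 − 17 = +1 weeks.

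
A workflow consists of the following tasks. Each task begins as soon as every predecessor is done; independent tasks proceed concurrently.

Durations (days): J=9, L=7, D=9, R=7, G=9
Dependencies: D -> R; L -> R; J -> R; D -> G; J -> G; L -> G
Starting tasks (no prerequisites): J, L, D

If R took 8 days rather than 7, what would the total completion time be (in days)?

Actual critical path: J→G = 9+9 = 18 ⇒ 18 days.
The longest path through R is only 16 days, so R has float 2.
The critical path is still J→G; finish is now 18 days.

18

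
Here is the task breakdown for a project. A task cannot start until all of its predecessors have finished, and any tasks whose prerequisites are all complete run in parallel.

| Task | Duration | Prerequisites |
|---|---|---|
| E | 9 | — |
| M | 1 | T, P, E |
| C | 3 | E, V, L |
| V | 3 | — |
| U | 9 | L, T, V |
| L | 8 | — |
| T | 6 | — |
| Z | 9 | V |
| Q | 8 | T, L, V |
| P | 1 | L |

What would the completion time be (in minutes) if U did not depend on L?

Before: longest chain L→U = 8+9 = 17, finish 17.
Without L→U, U's earliest start moves from 8 to 6.
After: L→Q = 8+8 = 16 → 16 minutes.

16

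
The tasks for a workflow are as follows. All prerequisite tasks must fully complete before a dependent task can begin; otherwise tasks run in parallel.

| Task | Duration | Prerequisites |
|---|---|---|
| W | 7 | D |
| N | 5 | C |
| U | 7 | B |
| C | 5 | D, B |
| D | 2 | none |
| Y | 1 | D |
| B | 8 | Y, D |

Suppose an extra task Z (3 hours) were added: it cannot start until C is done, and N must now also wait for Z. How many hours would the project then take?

Originally the project takes 21 hours.
With Z inserted, N now waits for max(C, Z).
New critical path: D→Y→B→C→Z→N = 2+1+8+5+3+5 = 24 ⇒ 24 hours.

24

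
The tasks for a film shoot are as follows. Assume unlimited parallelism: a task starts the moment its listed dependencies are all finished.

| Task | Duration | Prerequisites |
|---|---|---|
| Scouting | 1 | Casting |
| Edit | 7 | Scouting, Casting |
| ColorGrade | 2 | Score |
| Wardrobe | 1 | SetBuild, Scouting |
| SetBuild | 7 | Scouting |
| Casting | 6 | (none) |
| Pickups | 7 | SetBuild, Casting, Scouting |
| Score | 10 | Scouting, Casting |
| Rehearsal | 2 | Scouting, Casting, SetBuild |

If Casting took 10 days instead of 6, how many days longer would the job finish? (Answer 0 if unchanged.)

4

As given, the longest chain is Casting→Scouting→SetBuild→Pickups = 6+1+7+7 = 21, so the finish is 21 days.
Casting lies on that path, so at 10 days the path becomes 25 days.
No other chain overtakes it, so the finish is 25 days.
Change in finish: 25 − 21 = +4 days.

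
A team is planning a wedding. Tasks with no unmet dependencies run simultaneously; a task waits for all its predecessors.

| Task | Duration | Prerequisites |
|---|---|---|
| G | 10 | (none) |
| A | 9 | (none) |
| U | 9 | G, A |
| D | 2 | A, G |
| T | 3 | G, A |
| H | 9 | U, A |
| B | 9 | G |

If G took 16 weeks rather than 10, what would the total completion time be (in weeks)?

34

The binding path is G→U→H = 10+9+9 = 28; finish at 28 weeks.
Since G is critical, the +6 change carries straight to that chain (now 34 weeks).
The critical path is still G→U→H; finish is now 34 weeks.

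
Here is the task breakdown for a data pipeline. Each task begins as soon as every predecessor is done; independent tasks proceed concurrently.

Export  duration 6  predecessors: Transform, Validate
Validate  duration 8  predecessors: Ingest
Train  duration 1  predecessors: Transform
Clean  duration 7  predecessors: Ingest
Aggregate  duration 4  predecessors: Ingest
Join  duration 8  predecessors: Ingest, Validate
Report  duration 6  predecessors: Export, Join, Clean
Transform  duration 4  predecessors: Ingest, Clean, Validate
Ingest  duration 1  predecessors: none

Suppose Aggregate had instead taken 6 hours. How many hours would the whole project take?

Critical path before the change: Ingest→Validate→Transform→Export→Report = 1+8+4+6+6 = 25 giving 25 hours.
Aggregate is off the critical path — its longest chain is 5 hours, giving 20 of slack.
The critical path is still Ingest→Validate→Transform→Export→Report; finish is now 25 hours.

25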